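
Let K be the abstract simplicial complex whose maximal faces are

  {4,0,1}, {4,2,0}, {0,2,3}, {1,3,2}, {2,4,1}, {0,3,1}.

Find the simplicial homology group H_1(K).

Take the total order 0 < 1 < 2 < 3 < 4 on the vertex set. Then K (dimension 2) consists of the simplices:

  0-simplices (5): [0], [1], [2], [3], [4]
  1-simplices (9): [0,1], [0,2], [0,3], [0,4], [1,2], [1,3], [1,4], [2,3], [2,4]
  2-simplices (6): [0,1,3], [0,1,4], [0,2,3], [0,2,4], [1,2,3], [1,2,4]

Hence C_0 ≅ Z^5, C_1 ≅ Z^9, C_2 ≅ Z^6.

Boundary ∂_1: C_1 → C_0 sends each edge [p,q] (with p < q) to q − p. For instance
  ∂[1,4] = [4] − [1].
The resulting 5×9 matrix has rank 4, and its Smith normal form has invariant factors (1,1,1,1).

∂_2: C_2 → C_1 sends each 2-simplex [p,q,r] to [q,r] − [p,r] + [p,q]. For instance
  ∂[0,2,4] = [2,4] − [0,4] + [0,2],
  ∂[0,1,4] = [1,4] − [0,4] + [0,1].
This gives a 9×6 integer matrix of rank 5; reducing to Smith normal form yields diagonal entries (1,1,1,1,1).

Computing H_k = (kernel of ∂_k) / (image of ∂_{k+1}):

  H_1: rank ker ∂_1 − rank ∂_2 = (9 − 4) − 5 = 0, and the invariant factors of ∂_2 are all 1, so H_1 ≅ 0.

H_1 = 0.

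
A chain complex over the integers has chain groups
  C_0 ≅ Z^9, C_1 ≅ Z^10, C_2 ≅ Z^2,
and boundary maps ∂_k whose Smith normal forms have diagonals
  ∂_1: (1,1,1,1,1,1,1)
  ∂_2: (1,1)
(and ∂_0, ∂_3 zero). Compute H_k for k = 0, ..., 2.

H_0 ≅ Z^2,  H_1 ≅ Z,  H_2 = 0.

H_0: b_0 = 9 − 0 − 7 = 2; torsion from ∂_1 factors > 1: none. So H_0 ≅ Z^2.
H_1: b_1 = 10 − 7 − 2 = 1; torsion from ∂_2 factors > 1: none. So H_1 ≅ Z.
H_2: b_2 = 2 − 2 − 0 = 0; torsion from ∂_3 factors > 1: none. So H_2 ≅ 0.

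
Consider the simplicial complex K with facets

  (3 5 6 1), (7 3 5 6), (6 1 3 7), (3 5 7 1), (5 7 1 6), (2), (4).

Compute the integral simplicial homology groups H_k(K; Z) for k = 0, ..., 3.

Order the vertices as 1 < 2 < 3 < 4 < 5 < 6 < 7. Listing each simplex with vertices in this order, K has dimension 3 with simplices:

  0-simplices (7): [1], [2], [3], [4], [5], [6], [7]
  1-simplices (10): [1,3], [1,5], [1,6], [1,7], [3,5], [3,6], [3,7], [5,6], [5,7], [6,7]
  2-simplices (10): [1,3,5], [1,3,6], [1,3,7], [1,5,6], [1,5,7], [1,6,7], [3,5,6], [3,5,7], [3,6,7], [5,6,7]
  3-simplices (5): [1,3,5,6], [1,3,5,7], [1,3,6,7], [1,5,6,7], [3,5,6,7]

giving chain groups C_0 ≅ Z^7, C_1 ≅ Z^10, C_2 ≅ Z^10, C_3 ≅ Z^5.

∂_1: C_1 → C_0 sends each edge [p,q] (with p < q) to q − p. For instance
  ∂[3,7] = [7] − [3].
The 7×10 boundary matrix has rank 4 and Smith normal form diag(1,1,1,1).

The boundary map ∂_2: C_2 → C_1 sends each 2-simplex [p,q,r] to [q,r] − [p,r] + [p,q]. For instance
  ∂[1,3,6] = [3,6] − [1,6] + [1,3],
  ∂[3,5,6] = [5,6] − [3,6] + [3,5].
As a 10×10 matrix over Z this has rank 6, with invariant factors (1,1,1,1,1,1).

Boundary ∂_3: C_3 → C_2 sends each 3-simplex σ to the alternating sum Σ_i (−1)^i (σ with its i-th vertex removed). For instance
  ∂[3,5,6,7] = [5,6,7] − [3,6,7] + [3,5,7] − [3,5,6],
  ∂[1,3,6,7] = [3,6,7] − [1,6,7] + [1,3,7] − [1,3,6].
This gives a 10×5 integer matrix of rank 4; reducing to Smith normal form yields diagonal entries (1,1,1,1).

Reading off H_k = ker ∂_k / im ∂_{k+1}:

  H_0: rank C_0 − rank ∂_1 = 7 − 4 = 3, and the invariant factors of ∂_1 are all 1, so H_0 = Z^3.
  H_1: rank ker ∂_1 − rank ∂_2 = (10 − 4) − 6 = 0, and the invariant factors of ∂_2 are all 1, so H_1 = 0.
  H_2: rank ker ∂_2 − rank ∂_3 = (10 − 6) − 4 = 0, and the invariant factors of ∂_3 are all 1, so H_2 = 0.
  H_3: rank ker ∂_3 − rank ∂_4 = (5 − 4) − 0 = 1, and there is no ∂_4, so H_3 = Z.

(K is a triangulation of the disjoint union of a set of 2 points and the 3-sphere S^3.)

H_0 ≅ Z^3,  H_1 = 0,  H_2 = 0,  H_3 ≅ Z.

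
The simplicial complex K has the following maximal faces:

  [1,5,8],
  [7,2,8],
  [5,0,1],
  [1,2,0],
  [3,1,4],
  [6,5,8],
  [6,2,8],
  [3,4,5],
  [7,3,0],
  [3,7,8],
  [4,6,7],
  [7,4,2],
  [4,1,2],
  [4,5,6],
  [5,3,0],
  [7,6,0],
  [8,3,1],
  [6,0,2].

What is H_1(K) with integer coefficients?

Fix the vertex order 0 < 1 < 2 < 3 < 4 < 5 < 6 < 7 < 8 and write every simplex with vertices in increasing order. Then dim K = 2 and the simplices of K are:

  0-simplices (9): [0], [1], [2], [3], [4], [5], [6], [7], [8]
  1-simplices (27): (27 of them)
  2-simplices (18): [0,1,2], [0,1,5], [0,2,6], [0,3,5], [0,3,7], [0,6,7], [1,2,4], [1,3,4], [1,3,8], [1,5,8], [2,4,7], [2,6,8], [2,7,8], [3,4,5], [3,7,8], [4,5,6], [4,6,7], [5,6,8]

so the chain groups are C_0 ≅ Z^9, C_1 ≅ Z^27, C_2 ≅ Z^18.

The boundary map ∂_1: C_1 → C_0 sends each edge [p,q] (with p < q) to q − p. For instance
  ∂[2,7] = [7] − [2].
As a 9×27 matrix over Z this has rank 8, with invariant factors (1,1,1,1,1,1,1,1).

The boundary map ∂_2: C_2 → C_1 maps a triangle to the signed sum of its edges. For instance
  ∂[1,3,4] = [3,4] − [1,4] + [1,3],
  ∂[0,3,7] = [3,7] − [0,7] + [0,3].
As a 27×18 matrix over Z this has rank 18, with invariant factors (1,1,1,1,1,1,1,1,1,1,1,1,1,1,1,1,1,2).

Computing H_k = (kernel of ∂_k) / (image of ∂_{k+1}):

  H_1: rank ker ∂_1 − rank ∂_2 = (27 − 8) − 18 = 1, and ∂_2 has invariant factor 2 > 1, so H_1 ≅ Z × Z/2.

H_1 = Z × Z/2.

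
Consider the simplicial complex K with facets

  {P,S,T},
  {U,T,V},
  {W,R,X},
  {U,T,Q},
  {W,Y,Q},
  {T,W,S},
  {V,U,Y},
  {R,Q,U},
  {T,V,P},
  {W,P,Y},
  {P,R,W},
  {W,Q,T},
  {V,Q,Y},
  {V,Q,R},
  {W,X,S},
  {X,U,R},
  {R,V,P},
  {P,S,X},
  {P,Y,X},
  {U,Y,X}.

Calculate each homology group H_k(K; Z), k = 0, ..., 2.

Order the vertices as P < Q < R < S < T < U < V < W < X < Y. Listing each simplex with vertices in this order, K has dimension 2 with simplices:

  0-simplices (10): P, Q, R, S, T, U, V, W, X, Y
  1-simplices (30): PR, PS, PT, PV, PW, PX, PY, QR, QT, QU, QV, QW, QY, RU, RV, RW, RX, ST, SW, SX, TU, TV, TW, UV, UX, UY, VY, WX, WY, XY
  2-simplices (20): PRV, PRW, PST, PSX, PTV, PWY, PXY, QRU, QRV, QTU, QTW, QVY, QWY, RUX, RWX, STW, SWX, TUV, UVY, UXY

so the chain groups are C_0 ≅ Z^10, C_1 ≅ Z^30, C_2 ≅ Z^20.

The boundary map ∂_1: C_1 → C_0 maps an edge to its endpoints' difference, ∂[p,q] = q − p. For instance
  ∂QU = U − Q.
The 10×30 boundary matrix has rank 9 and Smith normal form diag(1,1,1,1,1,1,1,1,1).

∂_2: C_2 → C_1 acts by ∂[p,q,r] = [q,r] − [p,r] + [p,q]. For instance
  ∂QTW = TW − QW + QT,
  ∂PXY = XY − PY + PX.
The resulting 30×20 matrix has rank 20, and its Smith normal form has invariant factors (1,1,1,1,1,1,1,1,1,1,1,1,1,1,1,1,1,1,1,2).

From H_k ≅ ker(∂_k) / im(∂_{k+1}) we obtain:

  H_0: rank C_0 − rank ∂_1 = 10 − 9 = 1, and the invariant factors of ∂_1 are all 1, so H_0 ≅ Z.
  H_1: rank ker ∂_1 − rank ∂_2 = (30 − 9) − 20 = 1, and ∂_2 has invariant factor 2 > 1, so H_1 ≅ Z ⊕ Z/2Z.
  H_2: rank ker ∂_2 − rank ∂_3 = (20 − 20) − 0 = 0, and there is no ∂_3, so H_2 ≅ 0.

H_0 ≅ Z,  H_1 ≅ Z ⊕ Z/2Z,  H_2 = 0.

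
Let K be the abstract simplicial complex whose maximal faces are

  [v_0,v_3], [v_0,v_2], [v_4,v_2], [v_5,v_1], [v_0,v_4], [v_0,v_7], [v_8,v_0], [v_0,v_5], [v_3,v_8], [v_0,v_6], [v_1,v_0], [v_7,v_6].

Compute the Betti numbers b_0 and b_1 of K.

b_0 = 1, b_1 = 4.

K has 9 vertices, 12 edges.
rank ∂_0 = 0, rank ∂_1 = 8 ⇒ b_0 = 9 − 0 − 8 = 1; all invariant factors of ∂_1 are 1 so no torsion. So H_0 ≅ Z.
rank ∂_1 = 8, rank ∂_2 = 0 ⇒ b_1 = 12 − 8 − 0 = 4. So H_1 ≅ Z^4.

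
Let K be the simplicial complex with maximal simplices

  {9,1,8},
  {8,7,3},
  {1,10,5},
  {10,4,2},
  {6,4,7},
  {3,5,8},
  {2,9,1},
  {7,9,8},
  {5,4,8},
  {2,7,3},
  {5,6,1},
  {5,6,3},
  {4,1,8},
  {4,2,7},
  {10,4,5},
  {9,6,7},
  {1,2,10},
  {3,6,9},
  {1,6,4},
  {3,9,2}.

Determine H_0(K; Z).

Take the total order 1 < 2 < 3 < 4 < 5 < 6 < 7 < 8 < 9 < 10 on the vertex set. Then K (dimension 2) consists of the simplices:

  0-simplices (10): [1], [2], [3], [4], [5], [6], [7], [8], [9], [10]
  1-simplices (30): (30 of them)
  2-simplices (20): (20 of them)

giving chain groups C_0 ≅ Z^10, C_1 ≅ Z^30, C_2 ≅ Z^20.

∂_1: C_1 → C_0 is given by ∂[p,q] = [q] − [p]. For instance
  ∂[1,6] = [6] − [1].
This gives a 10×30 integer matrix of rank 9; reducing to Smith normal form yields diagonal entries (1,1,1,1,1,1,1,1,1).

Boundary ∂_2: C_2 → C_1 acts by ∂[p,q,r] = [q,r] − [p,r] + [p,q]. For instance
  ∂[2,3,9] = [3,9] − [2,9] + [2,3],
  ∂[2,4,10] = [4,10] − [2,10] + [2,4].
The resulting 30×20 matrix has rank 20, and its Smith normal form has invariant factors (1,1,1,1,1,1,1,1,1,1,1,1,1,1,1,1,1,1,1,2).

Now H_k = ker ∂_k / im ∂_{k+1}, so:

  H_0: rank C_0 − rank ∂_1 = 10 − 9 = 1, and the invariant factors of ∂_1 are all 1, so H_0 ≅ Z.

H_0 ≅ Z.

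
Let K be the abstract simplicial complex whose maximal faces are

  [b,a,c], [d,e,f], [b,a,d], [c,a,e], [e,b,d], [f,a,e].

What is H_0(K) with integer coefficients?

Order the vertices as a < b < c < d < e < f. Listing each simplex with vertices in this order, K has dimension 2 with simplices:

  0-simplices (6): a, b, c, d, e, f
  1-simplices (12): ab, ac, ad, ae, af, bc, bd, be, ce, de, df, ef
  2-simplices (6): abc, abd, ace, aef, bde, def

so the chain groups are C_0 ≅ Z^6, C_1 ≅ Z^12, C_2 ≅ Z^6.

The boundary map ∂_1: C_1 → C_0 is given by ∂[p,q] = [q] − [p].
As a 6×12 matrix over Z this has rank 5, with invariant factors (1,1,1,1,1).

The boundary map ∂_2: C_2 → C_1 maps a triangle to the signed sum of its edges. For instance
  ∂abc = bc − ac + ab,
  ∂def = ef − df + de.
As a 12×6 matrix over Z this has rank 6, with invariant factors (1,1,1,1,1,1).

Computing H_k = (kernel of ∂_k) / (image of ∂_{k+1}):

  H_0: rank C_0 − rank ∂_1 = 6 − 5 = 1, and the invariant factors of ∂_1 are all 1, so H_0 ≅ Z.

H_0 ≅ Z.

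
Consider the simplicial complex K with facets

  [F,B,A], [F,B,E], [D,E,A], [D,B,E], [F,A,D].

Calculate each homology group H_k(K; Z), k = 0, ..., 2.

H_0 ≅ Z,  H_1 ≅ Z,  H_2 = 0.

We work with the vertex ordering A < B < D < E < F. The simplices of K, each written with vertices in increasing order, are:

  0-simplices (5): A, B, D, E, F
  1-simplices (10): AB, AD, AE, AF, BD, BE, BF, DE, DF, EF
  2-simplices (5): ABF, ADE, ADF, BDE, BEF

so the chain groups are C_0 ≅ Z^5, C_1 ≅ Z^10, C_2 ≅ Z^5.

The boundary map ∂_1: C_1 → C_0 maps an edge to its endpoints' difference, ∂[p,q] = q − p. For instance
  ∂BE = E − B.
As a 5×10 matrix over Z this has rank 4, with invariant factors (1,1,1,1).

∂_2: C_2 → C_1 acts by ∂[p,q,r] = [q,r] − [p,r] + [p,q]. For instance
  ∂BDE = DE − BE + BD,
  ∂ADF = DF − AF + AD.
The resulting 10×5 matrix has rank 5, and its Smith normal form has invariant factors (1,1,1,1,1).

Now H_k = ker ∂_k / im ∂_{k+1}, so:

  H_0: rank C_0 − rank ∂_1 = 5 − 4 = 1, and the invariant factors of ∂_1 are all 1, so H_0 ≅ Z.
  H_1: rank ker ∂_1 − rank ∂_2 = (10 − 4) − 5 = 1, and the invariant factors of ∂_2 are all 1, so H_1 ≅ Z.
  H_2: rank ker ∂_2 − rank ∂_3 = (5 − 5) − 0 = 0, and there is no ∂_3, so H_2 ≅ 0.

(K is a triangulation of the Möbius band.)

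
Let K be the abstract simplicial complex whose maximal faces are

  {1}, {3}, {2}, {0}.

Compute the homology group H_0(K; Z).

Take the total order 0 < 1 < 2 < 3 on the vertex set. Then K (dimension 0) consists of the simplices:

  0-simplices (4): [0], [1], [2], [3]

giving chain groups C_0 ≅ Z^4.

Now H_k = ker ∂_k / im ∂_{k+1}, so:

  H_0: rank C_0 − rank ∂_1 = 4 − 0 = 4, and there is no ∂_1, so H_0 ≅ Z^4.

H_0 ≅ Z^4.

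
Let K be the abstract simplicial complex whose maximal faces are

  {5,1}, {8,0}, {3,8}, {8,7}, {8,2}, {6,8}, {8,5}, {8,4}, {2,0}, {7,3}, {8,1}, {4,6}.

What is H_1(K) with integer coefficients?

H_1 ≅ Z^4.

Order the vertices as 0 < 1 < 2 < 3 < 4 < 5 < 6 < 7 < 8. Listing each simplex with vertices in this order, K has dimension 1 with simplices:

  0-simplices (9): [0], [1], [2], [3], [4], [5], [6], [7], [8]
  1-simplices (12): [0,2], [0,8], [1,5], [1,8], [2,8], [3,7], [3,8], [4,6], [4,8], [5,8], [6,8], [7,8]

so the chain groups are C_0 ≅ Z^9, C_1 ≅ Z^12.

The boundary map ∂_1: C_1 → C_0 is given by ∂[p,q] = [q] − [p]. For instance
  ∂[5,8] = [8] − [5].
As a 9×12 matrix over Z this has rank 8, with invariant factors (1,1,1,1,1,1,1,1).

Now H_k = ker ∂_k / im ∂_{k+1}, so:

  H_1: rank ker ∂_1 − rank ∂_2 = (12 − 8) − 0 = 4, and there is no ∂_2, so H_1 = Z^4.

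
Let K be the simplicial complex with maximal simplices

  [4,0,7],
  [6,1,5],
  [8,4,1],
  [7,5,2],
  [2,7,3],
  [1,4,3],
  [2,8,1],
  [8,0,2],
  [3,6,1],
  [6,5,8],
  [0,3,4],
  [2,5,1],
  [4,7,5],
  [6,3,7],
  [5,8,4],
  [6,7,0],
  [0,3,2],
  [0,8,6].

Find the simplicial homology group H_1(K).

H_1 ≅ Z ⊕ Z/2Z.

Fix the vertex order 0 < 1 < 2 < 3 < 4 < 5 < 6 < 7 < 8 and write every simplex with vertices in increasing order. Then dim K = 2 and the simplices of K are:

  0-simplices (9): [0], [1], [2], [3], [4], [5], [6], [7], [8]
  1-simplices (27): (27 of them)
  2-simplices (18): [0,2,3], [0,2,8], [0,3,4], [0,4,7], [0,6,7], [0,6,8], [1,2,5], [1,2,8], [1,3,4], [1,3,6], [1,4,8], [1,5,6], [2,3,7], [2,5,7], [3,6,7], [4,5,7], [4,5,8], [5,6,8]

giving chain groups C_0 ≅ Z^9, C_1 ≅ Z^27, C_2 ≅ Z^18.

∂_1: C_1 → C_0 sends each edge [p,q] (with p < q) to q − p. For instance
  ∂[3,4] = [4] − [3].
The 9×27 boundary matrix has rank 8 and Smith normal form diag(1,1,1,1,1,1,1,1).

Boundary ∂_2: C_2 → C_1 maps a triangle to the signed sum of its edges. For instance
  ∂[4,5,8] = [5,8] − [4,8] + [4,5],
  ∂[0,6,8] = [6,8] − [0,8] + [0,6].
The 27×18 boundary matrix has rank 18 and Smith normal form diag(1,1,1,1,1,1,1,1,1,1,1,1,1,1,1,1,1,2).

Computing H_k = (kernel of ∂_k) / (image of ∂_{k+1}):

  H_1: rank ker ∂_1 − rank ∂_2 = (27 − 8) − 18 = 1, and ∂_2 has invariant factor 2 > 1, so H_1 ≅ Z ⊕ Z/2Z.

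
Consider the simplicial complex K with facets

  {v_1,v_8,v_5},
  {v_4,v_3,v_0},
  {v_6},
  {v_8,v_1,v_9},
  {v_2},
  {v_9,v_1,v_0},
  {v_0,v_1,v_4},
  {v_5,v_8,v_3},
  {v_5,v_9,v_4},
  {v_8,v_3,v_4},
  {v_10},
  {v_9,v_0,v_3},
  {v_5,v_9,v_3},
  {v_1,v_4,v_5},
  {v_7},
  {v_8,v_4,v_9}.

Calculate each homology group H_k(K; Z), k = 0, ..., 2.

Take the total order v_0 < v_1 < v_2 < v_3 < v_4 < v_5 < v_6 < v_7 < v_8 < v_9 < v_10 on the vertex set. Then K (dimension 2) consists of the simplices:

  0-simplices (11): [v_0], [v_1], [v_2], [v_3], [v_4], [v_5], [v_6], [v_7], [v_8], [v_9], [v_10]
  1-simplices (18): (18 of them)
  2-simplices (12): (12 of them)

Hence C_0 ≅ Z^11, C_1 ≅ Z^18, C_2 ≅ Z^12.

Boundary ∂_1: C_1 → C_0 maps an edge to its endpoints' difference, ∂[p,q] = q − p.
The resulting 11×18 matrix has rank 6, and its Smith normal form has invariant factors (1,1,1,1,1,1).

∂_2: C_2 → C_1 acts by ∂[p,q,r] = [q,r] − [p,r] + [p,q]. For instance
  ∂[v_0,v_3,v_9] = [v_3,v_9] − [v_0,v_9] + [v_0,v_3],
  ∂[v_1,v_5,v_8] = [v_5,v_8] − [v_1,v_8] + [v_1,v_5].
This gives a 18×12 integer matrix of rank 12; reducing to Smith normal form yields diagonal entries (1,1,1,1,1,1,1,1,1,1,1,2).

From H_k ≅ ker(∂_k) / im(∂_{k+1}) we obtain:

  H_0: rank C_0 − rank ∂_1 = 11 − 6 = 5, and the invariant factors of ∂_1 are all 1, so H_0 ≅ Z^5.
  H_1: rank ker ∂_1 − rank ∂_2 = (18 − 6) − 12 = 0, and ∂_2 has invariant factor 2 > 1, so H_1 ≅ Z/2.
  H_2: rank ker ∂_2 − rank ∂_3 = (12 − 12) − 0 = 0, and there is no ∂_3, so H_2 ≅ 0.

(K is a triangulation of the disjoint union of the real projective plane RP^2 and a set of 4 points.)

H_0 ≅ Z^5,  H_1 ≅ Z/2,  H_2 = 0.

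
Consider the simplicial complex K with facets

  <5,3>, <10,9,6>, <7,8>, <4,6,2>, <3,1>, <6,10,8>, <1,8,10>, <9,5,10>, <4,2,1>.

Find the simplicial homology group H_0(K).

H_0 ≅ Z.

Take the total order 1 < 2 < 3 < 4 < 5 < 6 < 7 < 8 < 9 < 10 on the vertex set. Then K (dimension 2) consists of the simplices:

  0-simplices (10): [1], [2], [3], [4], [5], [6], [7], [8], [9], [10]
  1-simplices (17): [1,2], [1,3], [1,4], [1,8], [1,10], [2,4], [2,6], [3,5], [4,6], [5,9], [5,10], [6,8], [6,9], [6,10], [7,8], [8,10], [9,10]
  2-simplices (6): [1,2,4], [1,8,10], [2,4,6], [5,9,10], [6,8,10], [6,9,10]

giving chain groups C_0 ≅ Z^10, C_1 ≅ Z^17, C_2 ≅ Z^6.

Boundary ∂_1: C_1 → C_0 sends each edge [p,q] (with p < q) to q − p. For instance
  ∂[1,4] = [4] − [1].
As a 10×17 matrix over Z this has rank 9, with invariant factors (1,1,1,1,1,1,1,1,1).

∂_2: C_2 → C_1 acts by ∂[p,q,r] = [q,r] − [p,r] + [p,q]. For instance
  ∂[6,9,10] = [9,10] − [6,10] + [6,9],
  ∂[2,4,6] = [4,6] − [2,6] + [2,4].
The resulting 17×6 matrix has rank 6, and its Smith normal form has invariant factors (1,1,1,1,1,1).

From H_k ≅ ker(∂_k) / im(∂_{k+1}) we obtain:

  H_0: rank C_0 − rank ∂_1 = 10 − 9 = 1, and the invariant factors of ∂_1 are all 1, so H_0 = Z.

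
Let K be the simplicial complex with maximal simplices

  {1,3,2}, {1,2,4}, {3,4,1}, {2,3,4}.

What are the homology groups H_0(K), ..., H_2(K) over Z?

H_0 ≅ Z,  H_1 = 0,  H_2 ≅ Z.

Fix the vertex order 1 < 2 < 3 < 4 and write every simplex with vertices in increasing order. Then dim K = 2 and the simplices of K are:

  0-simplices (4): [1], [2], [3], [4]
  1-simplices (6): [1,2], [1,3], [1,4], [2,3], [2,4], [3,4]
  2-simplices (4): [1,2,3], [1,2,4], [1,3,4], [2,3,4]

so the chain groups are C_0 ≅ Z^4, C_1 ≅ Z^6, C_2 ≅ Z^4.

Boundary ∂_1: C_1 → C_0 is given by ∂[p,q] = [q] − [p]. For instance
  ∂[3,4] = [4] − [3].
As a 4×6 matrix over Z this has rank 3, with invariant factors (1,1,1).

∂_2: C_2 → C_1 sends each 2-simplex [p,q,r] to [q,r] − [p,r] + [p,q]. For instance
  ∂[2,3,4] = [3,4] − [2,4] + [2,3],
  ∂[1,2,3] = [2,3] − [1,3] + [1,2].
This gives a 6×4 integer matrix of rank 3; reducing to Smith normal form yields diagonal entries (1,1,1).

From H_k ≅ ker(∂_k) / im(∂_{k+1}) we obtain:

  H_0: rank C_0 − rank ∂_1 = 4 − 3 = 1, and the invariant factors of ∂_1 are all 1, so H_0 ≅ Z.
  H_1: rank ker ∂_1 − rank ∂_2 = (6 − 3) − 3 = 0, and the invariant factors of ∂_2 are all 1, so H_1 ≅ 0.
  H_2: rank ker ∂_2 − rank ∂_3 = (4 − 3) − 0 = 1, and there is no ∂_3, so H_2 ≅ Z.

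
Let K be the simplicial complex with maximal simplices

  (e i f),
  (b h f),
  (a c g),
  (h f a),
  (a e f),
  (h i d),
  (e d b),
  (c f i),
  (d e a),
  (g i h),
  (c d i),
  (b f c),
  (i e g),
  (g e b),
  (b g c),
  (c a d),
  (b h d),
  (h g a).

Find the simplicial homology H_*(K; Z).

H_0 = Z,  H_1 = Z^2,  H_2 = Z.

We work with the vertex ordering a < b < c < d < e < f < g < h < i. The simplices of K, each written with vertices in increasing order, are:

  0-simplices (9): a, b, c, d, e, f, g, h, i
  1-simplices (27): ac, ad, ae, af, ag, ah, bc, bd, be, bf, bg, bh, cd, cf, cg, ci, de, dh, di, ef, eg, ei, fh, fi, gh, gi, hi
  2-simplices (18): acd, acg, ade, aef, afh, agh, bcf, bcg, bde, bdh, beg, bfh, cdi, cfi, dhi, efi, egi, ghi

Hence C_0 ≅ Z^9, C_1 ≅ Z^27, C_2 ≅ Z^18.

∂_1: C_1 → C_0 maps an edge to its endpoints' difference, ∂[p,q] = q − p.
This gives a 9×27 integer matrix of rank 8; reducing to Smith normal form yields diagonal entries (1,1,1,1,1,1,1,1).

∂_2: C_2 → C_1 maps a triangle to the signed sum of its edges. For instance
  ∂dhi = hi − di + dh,
  ∂acg = cg − ag + ac.
The resulting 27×18 matrix has rank 17, and its Smith normal form has invariant factors (1,1,1,1,1,1,1,1,1,1,1,1,1,1,1,1,1).

Reading off H_k = ker ∂_k / im ∂_{k+1}:

  H_0: rank C_0 − rank ∂_1 = 9 − 8 = 1, and the invariant factors of ∂_1 are all 1, so H_0 ≅ Z.
  H_1: rank ker ∂_1 − rank ∂_2 = (27 − 8) − 17 = 2, and the invariant factors of ∂_2 are all 1, so H_1 ≅ Z^2.
  H_2: rank ker ∂_2 − rank ∂_3 = (18 − 17) − 0 = 1, and there is no ∂_3, so H_2 ≅ Z.

As a check, the Euler characteristic is 9 − 27 + 18 = 0, which agrees with 1 − 2 + 1 = 0.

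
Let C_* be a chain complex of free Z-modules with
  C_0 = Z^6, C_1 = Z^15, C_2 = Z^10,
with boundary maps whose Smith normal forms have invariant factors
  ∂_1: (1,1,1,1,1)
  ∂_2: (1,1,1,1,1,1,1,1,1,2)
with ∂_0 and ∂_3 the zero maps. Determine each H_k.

H_0: b_0 = 6 − 0 − 5 = 1; torsion from ∂_1 factors > 1: none. So H_0 = Z.
H_1: b_1 = 15 − 5 − 10 = 0; torsion from ∂_2 factors > 1: [2]. So H_1 = Z/2.
H_2: b_2 = 10 − 10 − 0 = 0; torsion from ∂_3 factors > 1: none. So H_2 = 0.

H_0 = Z,  H_1 = Z/2,  H_2 = 0.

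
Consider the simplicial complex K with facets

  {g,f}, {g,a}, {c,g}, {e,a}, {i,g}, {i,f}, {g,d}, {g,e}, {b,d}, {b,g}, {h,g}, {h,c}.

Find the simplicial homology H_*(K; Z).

Order the vertices as a < b < c < d < e < f < g < h < i. Listing each simplex with vertices in this order, K has dimension 1 with simplices:

  0-simplices (9): a, b, c, d, e, f, g, h, i
  1-simplices (12): ae, ag, bd, bg, cg, ch, dg, eg, fg, fi, gh, gi

so the chain groups are C_0 ≅ Z^9, C_1 ≅ Z^12.

The boundary map ∂_1: C_1 → C_0 is given by ∂[p,q] = [q] − [p].
As a 9×12 matrix over Z this has rank 8, with invariant factors (1,1,1,1,1,1,1,1).

Reading off H_k = ker ∂_k / im ∂_{k+1}:

  H_0: rank C_0 − rank ∂_1 = 9 − 8 = 1, and the invariant factors of ∂_1 are all 1, so H_0 = Z.
  H_1: rank ker ∂_1 − rank ∂_2 = (12 − 8) − 0 = 4, and there is no ∂_2, so H_1 = Z^4.

(K is a triangulation of a wedge of 4 circles.)

H_0 = Z,  H_1 = Z^4.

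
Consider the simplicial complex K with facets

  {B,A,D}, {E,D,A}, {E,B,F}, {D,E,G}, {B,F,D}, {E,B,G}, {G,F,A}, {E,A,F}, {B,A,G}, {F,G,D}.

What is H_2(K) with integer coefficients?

H_2 ≅ 0.

We work with the vertex ordering A < B < D < E < F < G. The simplices of K, each written with vertices in increasing order, are:

  0-simplices (6): A, B, D, E, F, G
  1-simplices (15): AB, AD, AE, AF, AG, BD, BE, BF, BG, DE, DF, DG, EF, EG, FG
  2-simplices (10): ABD, ABG, ADE, AEF, AFG, BDF, BEF, BEG, DEG, DFG

Hence C_0 ≅ Z^6, C_1 ≅ Z^15, C_2 ≅ Z^10.

∂_1: C_1 → C_0 is given by ∂[p,q] = [q] − [p].
The 6×15 boundary matrix has rank 5 and Smith normal form diag(1,1,1,1,1).

Boundary ∂_2: C_2 → C_1 maps a triangle to the signed sum of its edges. For instance
  ∂AFG = FG − AG + AF,
  ∂BDF = DF − BF + BD.
The resulting 15×10 matrix has rank 10, and its Smith normal form has invariant factors (1,1,1,1,1,1,1,1,1,2).

Now H_k = ker ∂_k / im ∂_{k+1}, so:

  H_2: rank ker ∂_2 − rank ∂_3 = (10 − 10) − 0 = 0, and there is no ∂_3, so H_2 ≅ 0.

(K is a triangulation of the real projective plane RP^2.)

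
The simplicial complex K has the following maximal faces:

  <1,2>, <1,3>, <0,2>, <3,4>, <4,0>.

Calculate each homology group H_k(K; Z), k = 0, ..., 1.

Take the total order 0 < 1 < 2 < 3 < 4 on the vertex set. Then K (dimension 1) consists of the simplices:

  0-simplices (5): [0], [1], [2], [3], [4]
  1-simplices (5): [0,2], [0,4], [1,2], [1,3], [3,4]

giving chain groups C_0 ≅ Z^5, C_1 ≅ Z^5.

Boundary ∂_1: C_1 → C_0 maps an edge to its endpoints' difference, ∂[p,q] = q − p. For instance
  ∂[1,2] = [2] − [1].
The resulting 5×5 matrix has rank 4, and its Smith normal form has invariant factors (1,1,1,1).

Reading off H_k = ker ∂_k / im ∂_{k+1}:

  H_0: rank C_0 − rank ∂_1 = 5 − 4 = 1, and the invariant factors of ∂_1 are all 1, so H_0 ≅ Z.
  H_1: rank ker ∂_1 − rank ∂_2 = (5 − 4) − 0 = 1, and there is no ∂_2, so H_1 ≅ Z.

As a check, the Euler characteristic is 5 − 5 = 0, which agrees with 1 − 1 = 0.

H_0 ≅ Z,  H_1 ≅ Z.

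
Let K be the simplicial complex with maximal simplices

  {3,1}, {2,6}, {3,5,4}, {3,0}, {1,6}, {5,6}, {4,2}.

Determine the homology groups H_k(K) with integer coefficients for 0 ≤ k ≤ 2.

Take the total order 0 < 1 < 2 < 3 < 4 < 5 < 6 on the vertex set. Then K (dimension 2) consists of the simplices:

  0-simplices (7): [0], [1], [2], [3], [4], [5], [6]
  1-simplices (9): [0,3], [1,3], [1,6], [2,4], [2,6], [3,4], [3,5], [4,5], [5,6]
  2-simplices (1): [3,4,5]

Hence C_0 ≅ Z^7, C_1 ≅ Z^9, C_2 ≅ Z^1.

The boundary map ∂_1: C_1 → C_0 is given by ∂[p,q] = [q] − [p]. For instance
  ∂[1,6] = [6] − [1].
The resulting 7×9 matrix has rank 6, and its Smith normal form has invariant factors (1,1,1,1,1,1).

∂_2: C_2 → C_1 sends each 2-simplex [p,q,r] to [q,r] − [p,r] + [p,q]. For instance
  ∂[3,4,5] = [4,5] − [3,5] + [3,4].
As a 9×1 matrix over Z this has rank 1, with invariant factors (1).

From H_k ≅ ker(∂_k) / im(∂_{k+1}) we obtain:

  H_0: rank C_0 − rank ∂_1 = 7 − 6 = 1, and the invariant factors of ∂_1 are all 1, so H_0 ≅ Z.
  H_1: rank ker ∂_1 − rank ∂_2 = (9 − 6) − 1 = 2, and the invariant factors of ∂_2 are all 1, so H_1 ≅ Z^2.
  H_2: rank ker ∂_2 − rank ∂_3 = (1 − 1) − 0 = 0, and there is no ∂_3, so H_2 ≅ 0.

H_0 = Z,  H_1 = Z^2,  H_2 = 0.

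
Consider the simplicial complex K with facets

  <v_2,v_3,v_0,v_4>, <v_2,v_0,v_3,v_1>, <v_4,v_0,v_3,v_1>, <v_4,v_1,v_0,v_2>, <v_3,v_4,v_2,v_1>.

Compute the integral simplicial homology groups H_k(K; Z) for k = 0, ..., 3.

Order the vertices as v_0 < v_1 < v_2 < v_3 < v_4. Listing each simplex with vertices in this order, K has dimension 3 with simplices:

  0-simplices (5): [v_0], [v_1], [v_2], [v_3], [v_4]
  1-simplices (10): [v_0,v_1], [v_0,v_2], [v_0,v_3], [v_0,v_4], [v_1,v_2], [v_1,v_3], [v_1,v_4], [v_2,v_3], [v_2,v_4], [v_3,v_4]
  2-simplices (10): [v_0,v_1,v_2], [v_0,v_1,v_3], [v_0,v_1,v_4], [v_0,v_2,v_3], [v_0,v_2,v_4], [v_0,v_3,v_4], [v_1,v_2,v_3], [v_1,v_2,v_4], [v_1,v_3,v_4], [v_2,v_3,v_4]
  3-simplices (5): [v_0,v_1,v_2,v_3], [v_0,v_1,v_2,v_4], [v_0,v_1,v_3,v_4], [v_0,v_2,v_3,v_4], [v_1,v_2,v_3,v_4]

Hence C_0 ≅ Z^5, C_1 ≅ Z^10, C_2 ≅ Z^10, C_3 ≅ Z^5.

Boundary ∂_1: C_1 → C_0 sends each edge [p,q] (with p < q) to q − p.
The 5×10 boundary matrix has rank 4 and Smith normal form diag(1,1,1,1).

The boundary map ∂_2: C_2 → C_1 maps a triangle to the signed sum of its edges. For instance
  ∂[v_2,v_3,v_4] = [v_3,v_4] − [v_2,v_4] + [v_2,v_3],
  ∂[v_0,v_2,v_3] = [v_2,v_3] − [v_0,v_3] + [v_0,v_2].
The 10×10 boundary matrix has rank 6 and Smith normal form diag(1,1,1,1,1,1).

∂_3: C_3 → C_2 sends each 3-simplex σ to the alternating sum Σ_i (−1)^i (σ with its i-th vertex removed). For instance
  ∂[v_0,v_2,v_3,v_4] = [v_2,v_3,v_4] − [v_0,v_3,v_4] + [v_0,v_2,v_4] − [v_0,v_2,v_3],
  ∂[v_0,v_1,v_2,v_3] = [v_1,v_2,v_3] − [v_0,v_2,v_3] + [v_0,v_1,v_3] − [v_0,v_1,v_2].
This gives a 10×5 integer matrix of rank 4; reducing to Smith normal form yields diagonal entries (1,1,1,1).

Now H_k = ker ∂_k / im ∂_{k+1}, so:

  H_0: rank C_0 − rank ∂_1 = 5 − 4 = 1, and the invariant factors of ∂_1 are all 1, so H_0 ≅ Z.
  H_1: rank ker ∂_1 − rank ∂_2 = (10 − 4) − 6 = 0, and the invariant factors of ∂_2 are all 1, so H_1 ≅ 0.
  H_2: rank ker ∂_2 − rank ∂_3 = (10 − 6) − 4 = 0, and the invariant factors of ∂_3 are all 1, so H_2 ≅ 0.
  H_3: rank ker ∂_3 − rank ∂_4 = (5 − 4) − 0 = 1, and there is no ∂_4, so H_3 ≅ Z.

H_0 ≅ Z,  H_1 = 0,  H_2 = 0,  H_3 ≅ Z.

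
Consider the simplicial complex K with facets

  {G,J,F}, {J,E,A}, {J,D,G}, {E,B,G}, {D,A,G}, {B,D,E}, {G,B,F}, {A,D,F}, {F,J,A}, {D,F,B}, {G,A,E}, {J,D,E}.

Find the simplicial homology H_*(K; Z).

H_0 ≅ Z,  H_1 ≅ Z_2,  H_2 = 0.

Take the total order A < B < D < E < F < G < J on the vertex set. Then K (dimension 2) consists of the simplices:

  0-simplices (7): A, B, D, E, F, G, J
  1-simplices (18): AD, AE, AF, AG, AJ, BD, BE, BF, BG, DE, DF, DG, DJ, EG, EJ, FG, FJ, GJ
  2-simplices (12): ADF, ADG, AEG, AEJ, AFJ, BDE, BDF, BEG, BFG, DEJ, DGJ, FGJ

Hence C_0 ≅ Z^7, C_1 ≅ Z^18, C_2 ≅ Z^12.

Boundary ∂_1: C_1 → C_0 maps an edge to its endpoints' difference, ∂[p,q] = q − p. For instance
  ∂AJ = J − A.
The resulting 7×18 matrix has rank 6, and its Smith normal form has invariant factors (1,1,1,1,1,1).

∂_2: C_2 → C_1 acts by ∂[p,q,r] = [q,r] − [p,r] + [p,q]. For instance
  ∂DGJ = GJ − DJ + DG,
  ∂ADG = DG − AG + AD.
The resulting 18×12 matrix has rank 12, and its Smith normal form has invariant factors (1,1,1,1,1,1,1,1,1,1,1,2).

Computing H_k = (kernel of ∂_k) / (image of ∂_{k+1}):

  H_0: rank C_0 − rank ∂_1 = 7 − 6 = 1, and the invariant factors of ∂_1 are all 1, so H_0 = Z.
  H_1: rank ker ∂_1 − rank ∂_2 = (18 − 6) − 12 = 0, and ∂_2 has invariant factor 2 > 1, so H_1 = Z_2.
  H_2: rank ker ∂_2 − rank ∂_3 = (12 − 12) − 0 = 0, and there is no ∂_3, so H_2 = 0.

(K is a triangulation of the real projective plane RP^2.)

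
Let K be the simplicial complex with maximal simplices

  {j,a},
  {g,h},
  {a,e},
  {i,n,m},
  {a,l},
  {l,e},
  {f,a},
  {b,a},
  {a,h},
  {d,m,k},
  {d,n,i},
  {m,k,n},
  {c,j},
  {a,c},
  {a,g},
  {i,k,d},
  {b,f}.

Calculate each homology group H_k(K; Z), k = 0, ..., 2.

H_0 = Z^2,  H_1 = Z^5,  H_2 = 0.

K has 14 vertices, 22 edges, 5 triangles.
rank ∂_0 = 0, rank ∂_1 = 12 ⇒ b_0 = 14 − 0 − 12 = 2; all invariant factors of ∂_1 are 1 so no torsion. So H_0 ≅ Z^2.
rank ∂_1 = 12, rank ∂_2 = 5 ⇒ b_1 = 22 − 12 − 5 = 5; all invariant factors of ∂_2 are 1 so no torsion. So H_1 ≅ Z^5.
rank ∂_2 = 5, rank ∂_3 = 0 ⇒ b_2 = 5 − 5 − 0 = 0. So H_2 ≅ 0.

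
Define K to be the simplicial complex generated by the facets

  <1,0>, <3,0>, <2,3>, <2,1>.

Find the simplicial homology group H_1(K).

We work with the vertex ordering 0 < 1 < 2 < 3. The simplices of K, each written with vertices in increasing order, are:

  0-simplices (4): [0], [1], [2], [3]
  1-simplices (4): [0,1], [0,3], [1,2], [2,3]

Hence C_0 ≅ Z^4, C_1 ≅ Z^4.

∂_1: C_1 → C_0 maps an edge to its endpoints' difference, ∂[p,q] = q − p. For instance
  ∂[2,3] = [3] − [2].
This gives a 4×4 integer matrix of rank 3; reducing to Smith normal form yields diagonal entries (1,1,1).

Now H_k = ker ∂_k / im ∂_{k+1}, so:

  H_1: rank ker ∂_1 − rank ∂_2 = (4 − 3) − 0 = 1, and there is no ∂_2, so H_1 ≅ Z.

H_1 ≅ Z.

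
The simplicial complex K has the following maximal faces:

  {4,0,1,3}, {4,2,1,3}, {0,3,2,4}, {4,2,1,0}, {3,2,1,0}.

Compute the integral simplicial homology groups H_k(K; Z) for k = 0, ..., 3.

Order the vertices as 0 < 1 < 2 < 3 < 4. Listing each simplex with vertices in this order, K has dimension 3 with simplices:

  0-simplices (5): [0], [1], [2], [3], [4]
  1-simplices (10): [0,1], [0,2], [0,3], [0,4], [1,2], [1,3], [1,4], [2,3], [2,4], [3,4]
  2-simplices (10): [0,1,2], [0,1,3], [0,1,4], [0,2,3], [0,2,4], [0,3,4], [1,2,3], [1,2,4], [1,3,4], [2,3,4]
  3-simplices (5): [0,1,2,3], [0,1,2,4], [0,1,3,4], [0,2,3,4], [1,2,3,4]

Hence C_0 ≅ Z^5, C_1 ≅ Z^10, C_2 ≅ Z^10, C_3 ≅ Z^5.

∂_1: C_1 → C_0 maps an edge to its endpoints' difference, ∂[p,q] = q − p. For instance
  ∂[1,3] = [3] − [1].
This gives a 5×10 integer matrix of rank 4; reducing to Smith normal form yields diagonal entries (1,1,1,1).

∂_2: C_2 → C_1 maps a triangle to the signed sum of its edges. For instance
  ∂[0,1,2] = [1,2] − [0,2] + [0,1],
  ∂[0,1,4] = [1,4] − [0,4] + [0,1].
As a 10×10 matrix over Z this has rank 6, with invariant factors (1,1,1,1,1,1).

Boundary ∂_3: C_3 → C_2 sends each 3-simplex σ to the alternating sum Σ_i (−1)^i (σ with its i-th vertex removed). For instance
  ∂[0,1,2,4] = [1,2,4] − [0,2,4] + [0,1,4] − [0,1,2],
  ∂[0,1,2,3] = [1,2,3] − [0,2,3] + [0,1,3] − [0,1,2].
The 10×5 boundary matrix has rank 4 and Smith normal form diag(1,1,1,1).

Computing H_k = (kernel of ∂_k) / (image of ∂_{k+1}):

  H_0: rank C_0 − rank ∂_1 = 5 − 4 = 1, and the invariant factors of ∂_1 are all 1, so H_0 ≅ Z.
  H_1: rank ker ∂_1 − rank ∂_2 = (10 − 4) − 6 = 0, and the invariant factors of ∂_2 are all 1, so H_1 ≅ 0.
  H_2: rank ker ∂_2 − rank ∂_3 = (10 − 6) − 4 = 0, and the invariant factors of ∂_3 are all 1, so H_2 ≅ 0.
  H_3: rank ker ∂_3 − rank ∂_4 = (5 − 4) − 0 = 1, and there is no ∂_4, so H_3 ≅ Z.

H_0 = Z,  H_1 = 0,  H_2 = 0,  H_3 = Z.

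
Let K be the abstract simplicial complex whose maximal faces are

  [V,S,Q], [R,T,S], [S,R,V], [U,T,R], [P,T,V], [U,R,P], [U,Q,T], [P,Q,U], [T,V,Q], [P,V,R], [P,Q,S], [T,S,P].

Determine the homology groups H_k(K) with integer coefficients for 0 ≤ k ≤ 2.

K has 7 vertices, 18 edges, 12 triangles.
rank ∂_0 = 0, rank ∂_1 = 6 ⇒ b_0 = 7 − 0 − 6 = 1; all invariant factors of ∂_1 are 1 so no torsion. So H_0 = Z.
rank ∂_1 = 6, rank ∂_2 = 12 ⇒ b_1 = 18 − 6 − 12 = 0; ∂_2 has invariant factor(s) [2] giving torsion. So H_1 = Z/2.
rank ∂_2 = 12, rank ∂_3 = 0 ⇒ b_2 = 12 − 12 − 0 = 0. So H_2 = 0.

H_0 ≅ Z,  H_1 ≅ Z/2,  H_2 = 0.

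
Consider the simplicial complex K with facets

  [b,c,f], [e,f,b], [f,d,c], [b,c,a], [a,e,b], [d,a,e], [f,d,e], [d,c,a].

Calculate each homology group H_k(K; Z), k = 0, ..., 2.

H_0 = Z,  H_1 = 0,  H_2 = Z.

K has 6 vertices, 12 edges, 8 triangles.
rank ∂_0 = 0, rank ∂_1 = 5 ⇒ b_0 = 6 − 0 − 5 = 1; all invariant factors of ∂_1 are 1 so no torsion. So H_0 ≅ Z.
rank ∂_1 = 5, rank ∂_2 = 7 ⇒ b_1 = 12 − 5 − 7 = 0; all invariant factors of ∂_2 are 1 so no torsion. So H_1 ≅ 0.
rank ∂_2 = 7, rank ∂_3 = 0 ⇒ b_2 = 8 − 7 − 0 = 1. So H_2 ≅ Z.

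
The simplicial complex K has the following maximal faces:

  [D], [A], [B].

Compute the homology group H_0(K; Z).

H_0 = Z^3.

Order the vertices as A < B < D. Listing each simplex with vertices in this order, K has dimension 0 with simplices:

  0-simplices (3): A, B, D

so the chain groups are C_0 ≅ Z^3.

From H_k ≅ ker(∂_k) / im(∂_{k+1}) we obtain:

  H_0: rank C_0 − rank ∂_1 = 3 − 0 = 3, and there is no ∂_1, so H_0 ≅ Z^3.

(K is a triangulation of a set of 3 points.)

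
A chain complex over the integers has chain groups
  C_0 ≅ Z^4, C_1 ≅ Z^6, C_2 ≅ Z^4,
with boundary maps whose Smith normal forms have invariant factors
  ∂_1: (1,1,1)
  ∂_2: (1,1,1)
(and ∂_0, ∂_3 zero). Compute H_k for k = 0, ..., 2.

H_0: b_0 = 4 − 0 − 3 = 1; torsion from ∂_1 factors > 1: none. So H_0 ≅ Z.
H_1: b_1 = 6 − 3 − 3 = 0; torsion from ∂_2 factors > 1: none. So H_1 ≅ 0.
H_2: b_2 = 4 − 3 − 0 = 1; torsion from ∂_3 factors > 1: none. So H_2 ≅ Z.

H_0 ≅ Z,  H_1 = 0,  H_2 ≅ Z.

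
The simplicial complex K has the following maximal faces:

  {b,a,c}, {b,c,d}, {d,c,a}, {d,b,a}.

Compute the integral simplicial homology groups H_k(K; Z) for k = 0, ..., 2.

We work with the vertex ordering a < b < c < d. The simplices of K, each written with vertices in increasing order, are:

  0-simplices (4): a, b, c, d
  1-simplices (6): ab, ac, ad, bc, bd, cd
  2-simplices (4): abc, abd, acd, bcd

so the chain groups are C_0 ≅ Z^4, C_1 ≅ Z^6, C_2 ≅ Z^4.

Boundary ∂_1: C_1 → C_0 is given by ∂[p,q] = [q] − [p]. For instance
  ∂bd = d − b.
The 4×6 boundary matrix has rank 3 and Smith normal form diag(1,1,1).

∂_2: C_2 → C_1 sends each 2-simplex [p,q,r] to [q,r] − [p,r] + [p,q]. For instance
  ∂abc = bc − ac + ab,
  ∂acd = cd − ad + ac.
The 6×4 boundary matrix has rank 3 and Smith normal form diag(1,1,1).

Computing H_k = (kernel of ∂_k) / (image of ∂_{k+1}):

  H_0: rank C_0 − rank ∂_1 = 4 − 3 = 1, and the invariant factors of ∂_1 are all 1, so H_0 ≅ Z.
  H_1: rank ker ∂_1 − rank ∂_2 = (6 − 3) − 3 = 0, and the invariant factors of ∂_2 are all 1, so H_1 ≅ 0.
  H_2: rank ker ∂_2 − rank ∂_3 = (4 − 3) − 0 = 1, and there is no ∂_3, so H_2 ≅ Z.

(K is a triangulation of the 2-sphere S^2.)

H_0 = Z,  H_1 = 0,  H_2 = Z.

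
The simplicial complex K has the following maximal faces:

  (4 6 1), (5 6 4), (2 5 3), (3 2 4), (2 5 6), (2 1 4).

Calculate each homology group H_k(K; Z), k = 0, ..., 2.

H_0 = Z,  H_1 = Z,  H_2 = 0.

We work with the vertex ordering 1 < 2 < 3 < 4 < 5 < 6. The simplices of K, each written with vertices in increasing order, are:

  0-simplices (6): [1], [2], [3], [4], [5], [6]
  1-simplices (12): [1,2], [1,4], [1,6], [2,3], [2,4], [2,5], [2,6], [3,4], [3,5], [4,5], [4,6], [5,6]
  2-simplices (6): [1,2,4], [1,4,6], [2,3,4], [2,3,5], [2,5,6], [4,5,6]

so the chain groups are C_0 ≅ Z^6, C_1 ≅ Z^12, C_2 ≅ Z^6.

∂_1: C_1 → C_0 is given by ∂[p,q] = [q] − [p].
The 6×12 boundary matrix has rank 5 and Smith normal form diag(1,1,1,1,1).

Boundary ∂_2: C_2 → C_1 sends each 2-simplex [p,q,r] to [q,r] − [p,r] + [p,q]. For instance
  ∂[2,3,4] = [3,4] − [2,4] + [2,3],
  ∂[2,5,6] = [5,6] − [2,6] + [2,5].
As a 12×6 matrix over Z this has rank 6, with invariant factors (1,1,1,1,1,1).

Reading off H_k = ker ∂_k / im ∂_{k+1}:

  H_0: rank C_0 − rank ∂_1 = 6 − 5 = 1, and the invariant factors of ∂_1 are all 1, so H_0 = Z.
  H_1: rank ker ∂_1 − rank ∂_2 = (12 − 5) − 6 = 1, and the invariant factors of ∂_2 are all 1, so H_1 = Z.
  H_2: rank ker ∂_2 − rank ∂_3 = (6 − 6) − 0 = 0, and there is no ∂_3, so H_2 = 0.

As a check, the Euler characteristic is 6 − 12 + 6 = 0, which agrees with 1 − 1 + 0 = 0.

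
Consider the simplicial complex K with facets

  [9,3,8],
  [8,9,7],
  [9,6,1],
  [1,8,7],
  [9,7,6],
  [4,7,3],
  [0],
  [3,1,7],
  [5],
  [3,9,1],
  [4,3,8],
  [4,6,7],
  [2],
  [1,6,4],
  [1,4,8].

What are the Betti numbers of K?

b_0 = 4, b_1 = 0, b_2 = 0.

Order the vertices as 0 < 1 < 2 < 3 < 4 < 5 < 6 < 7 < 8 < 9. Listing each simplex with vertices in this order, K has dimension 2 with simplices:

  0-simplices (10): [0], [1], [2], [3], [4], [5], [6], [7], [8], [9]
  1-simplices (18): [1,3], [1,4], [1,6], [1,7], [1,8], [1,9], [3,4], [3,7], [3,8], [3,9], [4,6], [4,7], [4,8], [6,7], [6,9], [7,8], [7,9], [8,9]
  2-simplices (12): [1,3,7], [1,3,9], [1,4,6], [1,4,8], [1,6,9], [1,7,8], [3,4,7], [3,4,8], [3,8,9], [4,6,7], [6,7,9], [7,8,9]

Hence C_0 ≅ Z^10, C_1 ≅ Z^18, C_2 ≅ Z^12.

The boundary map ∂_1: C_1 → C_0 maps an edge to its endpoints' difference, ∂[p,q] = q − p.
As a 10×18 matrix over Z this has rank 6, with invariant factors (1,1,1,1,1,1).

Boundary ∂_2: C_2 → C_1 sends each 2-simplex [p,q,r] to [q,r] − [p,r] + [p,q]. For instance
  ∂[3,8,9] = [8,9] − [3,9] + [3,8],
  ∂[1,7,8] = [7,8] − [1,8] + [1,7].
The resulting 18×12 matrix has rank 12, and its Smith normal form has invariant factors (1,1,1,1,1,1,1,1,1,1,1,2).

Computing H_k = (kernel of ∂_k) / (image of ∂_{k+1}):

  H_0: rank C_0 − rank ∂_1 = 10 − 6 = 4, and the invariant factors of ∂_1 are all 1, so H_0 = Z^4.
  H_1: rank ker ∂_1 − rank ∂_2 = (18 − 6) − 12 = 0, and ∂_2 has invariant factor 2 > 1, so H_1 = Z/2.
  H_2: rank ker ∂_2 − rank ∂_3 = (12 − 12) − 0 = 0, and there is no ∂_3, so H_2 = 0.

(K is a triangulation of the disjoint union of the real projective plane RP^2 and a set of 3 points.)

Hence the Betti numbers are b_0 = 4, b_1 = 0, b_2 = 0.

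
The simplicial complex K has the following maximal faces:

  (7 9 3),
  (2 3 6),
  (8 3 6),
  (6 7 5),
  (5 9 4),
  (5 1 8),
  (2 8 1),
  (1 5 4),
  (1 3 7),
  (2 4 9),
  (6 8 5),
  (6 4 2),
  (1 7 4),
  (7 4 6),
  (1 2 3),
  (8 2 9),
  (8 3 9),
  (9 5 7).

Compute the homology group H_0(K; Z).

H_0 ≅ Z.

We work with the vertex ordering 1 < 2 < 3 < 4 < 5 < 6 < 7 < 8 < 9. The simplices of K, each written with vertices in increasing order, are:

  0-simplices (9): [1], [2], [3], [4], [5], [6], [7], [8], [9]
  1-simplices (27): (27 of them)
  2-simplices (18): [1,2,3], [1,2,8], [1,3,7], [1,4,5], [1,4,7], [1,5,8], [2,3,6], [2,4,6], [2,4,9], [2,8,9], [3,6,8], [3,7,9], [3,8,9], [4,5,9], [4,6,7], [5,6,7], [5,6,8], [5,7,9]

Hence C_0 ≅ Z^9, C_1 ≅ Z^27, C_2 ≅ Z^18.

Boundary ∂_1: C_1 → C_0 sends each edge [p,q] (with p < q) to q − p. For instance
  ∂[3,7] = [7] − [3].
This gives a 9×27 integer matrix of rank 8; reducing to Smith normal form yields diagonal entries (1,1,1,1,1,1,1,1).

∂_2: C_2 → C_1 acts by ∂[p,q,r] = [q,r] − [p,r] + [p,q]. For instance
  ∂[1,3,7] = [3,7] − [1,7] + [1,3],
  ∂[2,4,9] = [4,9] − [2,9] + [2,4].
The resulting 27×18 matrix has rank 18, and its Smith normal form has invariant factors (1,1,1,1,1,1,1,1,1,1,1,1,1,1,1,1,1,2).

Now H_k = ker ∂_k / im ∂_{k+1}, so:

  H_0: rank C_0 − rank ∂_1 = 9 − 8 = 1, and the invariant factors of ∂_1 are all 1, so H_0 ≅ Z.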